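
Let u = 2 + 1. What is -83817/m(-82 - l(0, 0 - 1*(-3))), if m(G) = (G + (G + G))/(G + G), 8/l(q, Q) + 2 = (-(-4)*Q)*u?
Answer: -55878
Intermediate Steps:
u = 3
l(q, Q) = 8/(-2 + 12*Q) (l(q, Q) = 8/(-2 - (-4)*Q*3) = 8/(-2 + (4*Q)*3) = 8/(-2 + 12*Q))
m(G) = 3/2 (m(G) = (G + 2*G)/((2*G)) = (3*G)*(1/(2*G)) = 3/2)
-83817/m(-82 - l(0, 0 - 1*(-3))) = -83817/3/2 = -83817*2/3 = -55878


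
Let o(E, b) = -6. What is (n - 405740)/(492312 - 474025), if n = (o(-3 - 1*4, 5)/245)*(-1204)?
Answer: -14199868/640045 ≈ -22.186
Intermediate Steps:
n = 1032/35 (n = -6/245*(-1204) = 1032/35 ≈ 29.486)
(n - 405740)/(492312 - 474025) = (1032/35 - 405740)/(492312 - 474025) = -14199868/35/18287 = -14199868/35*1/18287 = -14199868/640045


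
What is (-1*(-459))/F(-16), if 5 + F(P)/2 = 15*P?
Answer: -459/490 ≈ -0.93674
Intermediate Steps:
F(P) = -10 + 30*P (F(P) = -10 + 2*(15*P) = -10 + 30*P)
(-1*(-459))/F(-16) = (-1*(-459))/(-10 + 30*(-16)) = 459/(-10 - 480) = 459/(-490) = 459*(-1/490) = -459/490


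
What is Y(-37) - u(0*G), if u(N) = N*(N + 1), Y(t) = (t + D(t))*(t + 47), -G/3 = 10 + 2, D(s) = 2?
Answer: -350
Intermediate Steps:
G = -36 (G = -3*(10 + 2) = -3*12 = -36)
Y(t) = (2 + t)*(47 + t) (Y(t) = (t + 2)*(t + 47) = (2 + t)*(47 + t))
u(N) = N*(1 + N)
Y(-37) - u(0*G) = (94 + (-37)² + 49*(-37)) - 0*(-36)*(1 + 0*(-36)) = (94 + 1369 - 1813) - 0*(1 + 0) = -350 - 0 = -350 - 1*0 = -350 + 0 = -350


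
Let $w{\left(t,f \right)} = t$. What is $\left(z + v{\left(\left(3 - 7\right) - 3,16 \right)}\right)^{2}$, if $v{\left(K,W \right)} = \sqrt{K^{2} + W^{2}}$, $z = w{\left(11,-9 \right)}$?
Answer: $\left(11 + \sqrt{305}\right)^{2} \approx 810.21$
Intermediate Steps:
$z = 11$
$\left(z + v{\left(\left(3 - 7\right) - 3,16 \right)}\right)^{2} = \left(11 + \sqrt{\left(\left(3 - 7\right) - 3\right)^{2} + 16^{2}}\right)^{2} = \left(11 + \sqrt{\left(-4 - 3\right)^{2} + 256}\right)^{2} = \left(11 + \sqrt{\left(-7\right)^{2} + 256}\right)^{2} = \left(11 + \sqrt{49 + 256}\right)^{2} = \left(11 + \sqrt{305}\right)^{2}$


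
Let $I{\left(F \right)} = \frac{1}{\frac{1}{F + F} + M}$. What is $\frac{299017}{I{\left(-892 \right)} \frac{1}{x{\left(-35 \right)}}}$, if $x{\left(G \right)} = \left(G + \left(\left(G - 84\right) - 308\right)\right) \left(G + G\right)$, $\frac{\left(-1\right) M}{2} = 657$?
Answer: $- \frac{5667170837862765}{446} \approx -1.2707 \cdot 10^{13}$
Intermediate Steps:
$M = -1314$ ($M = \left(-2\right) 657 = -1314$)
$x{\left(G \right)} = 2 G \left(-392 + 2 G\right)$ ($x{\left(G \right)} = \left(G + \left(\left(-84 + G\right) - 308\right)\right) 2 G = \left(G + \left(-392 + G\right)\right) 2 G = \left(-392 + 2 G\right) 2 G = 2 G \left(-392 + 2 G\right)$)
$I{\left(F \right)} = \frac{1}{-1314 + \frac{1}{2 F}}$ ($I{\left(F \right)} = \frac{1}{\frac{1}{F + F} - 1314} = \frac{1}{\frac{1}{2 F} - 1314} = \frac{1}{-1314 + \frac{1}{2 F}}$)
$\frac{299017}{I{\left(-892 \right)} \frac{1}{x{\left(-35 \right)}}} = \frac{299017}{2 \left(-892\right) \frac{1}{1 - -2344176} \frac{1}{4 \left(-35\right) \left(-196 - 35\right)}} = \frac{299017}{2 \left(-892\right) \frac{1}{1 + 2344176} \frac{1}{4 \left(-35\right) \left(-231\right)}} = \frac{299017}{2 \left(-892\right) \frac{1}{2344177} \cdot \frac{1}{32340}} = \frac{299017}{\left(- \frac{1784}{2344177}\right) \frac{1}{32340}} = \frac{299017}{- \frac{446}{18952671045}} = 299017 \left(- \frac{18952671045}{446}\right) = - \frac{5667170837862765}{446}$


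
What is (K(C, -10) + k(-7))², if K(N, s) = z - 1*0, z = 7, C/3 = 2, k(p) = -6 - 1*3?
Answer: 4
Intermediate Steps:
k(p) = -9 (k(p) = -6 - 3 = -9)
C = 6 (C = 3*2 = 6)
K(N, s) = 7 (K(N, s) = 7 - 1*0 = 7 + 0 = 7)
(K(C, -10) + k(-7))² = (7 - 9)² = (-2)² = 4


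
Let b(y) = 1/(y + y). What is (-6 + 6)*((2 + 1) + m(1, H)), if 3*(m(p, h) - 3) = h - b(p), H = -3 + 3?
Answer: 0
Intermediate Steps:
b(y) = 1/(2*y)
H = 0
m(p, h) = 3 - 1/(6*p) + h/3 (m(p, h) = 3 + (h - 1/(2*p))/3 = 3 + (-1/(6*p) + h/3) = 3 - 1/(6*p) + h/3)
(-6 + 6)*((2 + 1) + m(1, H)) = (-6 + 6)*((2 + 1) + (3 - ⅙/1 + (⅓)*0)) = 0*(3 + (3 - ⅙*1 + 0)) = 0*(3 + (3 - ⅙ + 0)) = 0*(3 + 17/6) = 0*(35/6) = 0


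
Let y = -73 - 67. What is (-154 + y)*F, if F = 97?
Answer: -28518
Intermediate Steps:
y = -140
(-154 + y)*F = (-154 - 140)*97 = -294*97 = -28518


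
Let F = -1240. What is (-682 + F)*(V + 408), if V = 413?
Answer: -1577962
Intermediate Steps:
(-682 + F)*(V + 408) = (-682 - 1240)*(413 + 408) = -1922*821 = -1577962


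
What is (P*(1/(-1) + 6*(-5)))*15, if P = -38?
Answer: 17670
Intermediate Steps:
(P*(1/(-1) + 6*(-5)))*15 = -38*(1/(-1) + 6*(-5))*15 = -38*(-1 - 30)*15 = -38*(-31)*15 = 1178*15 = 17670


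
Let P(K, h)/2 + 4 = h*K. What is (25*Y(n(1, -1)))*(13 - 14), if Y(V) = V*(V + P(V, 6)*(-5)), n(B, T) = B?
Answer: 475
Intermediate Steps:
P(K, h) = -8 + 2*K*h (P(K, h) = -8 + 2*(h*K) = -8 + 2*(K*h) = -8 + 2*K*h)
Y(V) = V*(40 - 59*V) (Y(V) = V*(V + (-8 + 2*V*6)*(-5)) = V*(V + (-8 + 12*V)*(-5)) = V*(V + (40 - 60*V)) = V*(40 - 59*V))
(25*Y(n(1, -1)))*(13 - 14) = (25*(1*(40 - 59*1)))*(13 - 14) = (25*(1*(40 - 59)))*(-1) = (25*(1*(-19)))*(-1) = (25*(-19))*(-1) = -475*(-1) = 475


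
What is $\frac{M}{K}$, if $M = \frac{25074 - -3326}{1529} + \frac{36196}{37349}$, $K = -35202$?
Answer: $- \frac{186009214}{335044545407} \approx -0.00055518$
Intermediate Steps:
$M = \frac{1116055284}{57106621}$ ($M = \left(25074 + 3326\right) \frac{1}{1529} + 36196 \cdot \frac{1}{37349} = 28400 \cdot \frac{1}{1529} + \frac{36196}{37349} = \frac{28400}{1529} + \frac{36196}{37349} = \frac{1116055284}{57106621} \approx 19.543$)
$\frac{M}{K} = \frac{1116055284}{57106621 \left(-35202\right)} = \frac{1116055284}{57106621} \left(- \frac{1}{35202}\right) = - \frac{186009214}{335044545407}$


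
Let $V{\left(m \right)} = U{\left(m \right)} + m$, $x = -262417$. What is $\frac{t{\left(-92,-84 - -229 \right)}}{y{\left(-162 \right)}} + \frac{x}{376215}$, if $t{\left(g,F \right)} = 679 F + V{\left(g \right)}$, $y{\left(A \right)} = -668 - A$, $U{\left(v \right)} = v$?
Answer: $- \frac{37103807267}{190364790} \approx -194.91$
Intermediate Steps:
$V{\left(m \right)} = 2 m$ ($V{\left(m \right)} = m + m = 2 m$)
$t{\left(g,F \right)} = 2 g + 679 F$ ($t{\left(g,F \right)} = 679 F + 2 g = 2 g + 679 F$)
$\frac{t{\left(-92,-84 - -229 \right)}}{y{\left(-162 \right)}} + \frac{x}{376215} = \frac{2 \left(-92\right) + 679 \left(-84 - -229\right)}{-668 - -162} - \frac{262417}{376215} = \frac{-184 + 679 \left(-84 + 229\right)}{-668 + 162} - \frac{262417}{376215} = \frac{-184 + 679 \cdot 145}{-506} - \frac{262417}{376215} = \left(-184 + 98455\right) \left(- \frac{1}{506}\right) - \frac{262417}{376215} = 98271 \left(- \frac{1}{506}\right) - \frac{262417}{376215} = - \frac{98271}{506} - \frac{262417}{376215} = - \frac{37103807267}{190364790}$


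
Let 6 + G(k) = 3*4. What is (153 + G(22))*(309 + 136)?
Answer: 70755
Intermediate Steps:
G(k) = 6 (G(k) = -6 + 3*4 = -6 + 12 = 6)
(153 + G(22))*(309 + 136) = (153 + 6)*(309 + 136) = 159*445 = 70755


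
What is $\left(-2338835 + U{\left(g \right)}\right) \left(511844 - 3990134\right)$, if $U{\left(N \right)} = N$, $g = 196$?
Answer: $8134464647310$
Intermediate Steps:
$\left(-2338835 + U{\left(g \right)}\right) \left(511844 - 3990134\right) = \left(-2338835 + 196\right) \left(511844 - 3990134\right) = \left(-2338639\right) \left(-3478290\right) = 8134464647310$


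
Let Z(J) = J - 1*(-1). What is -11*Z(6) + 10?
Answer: -67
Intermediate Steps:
Z(J) = 1 + J (Z(J) = J + 1 = 1 + J)
-11*Z(6) + 10 = -11*(1 + 6) + 10 = -11*7 + 10 = -77 + 10 = -67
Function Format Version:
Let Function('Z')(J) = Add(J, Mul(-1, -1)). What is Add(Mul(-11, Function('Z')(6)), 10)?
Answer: -67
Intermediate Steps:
Function('Z')(J) = Add(1, J) (Function('Z')(J) = Add(J, 1) = Add(1, J))
Add(Mul(-11, Function('Z')(6)), 10) = Add(Mul(-11, Add(1, 6)), 10) = Add(Mul(-11, 7), 10) = Add(-77, 10) = -67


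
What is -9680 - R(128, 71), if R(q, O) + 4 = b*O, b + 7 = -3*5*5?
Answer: -3854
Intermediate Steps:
b = -82 (b = -7 - 3*5*5 = -7 - 15*5 = -7 - 75 = -82)
R(q, O) = -4 - 82*O
-9680 - R(128, 71) = -9680 - (-4 - 82*71) = -9680 - (-4 - 5822) = -9680 - 1*(-5826) = -9680 + 5826 = -3854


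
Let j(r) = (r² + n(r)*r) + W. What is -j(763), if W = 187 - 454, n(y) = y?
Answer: -1164071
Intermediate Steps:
W = -267
j(r) = -267 + 2*r² (j(r) = (r² + r*r) - 267 = (r² + r²) - 267 = 2*r² - 267 = -267 + 2*r²)
-j(763) = -(-267 + 2*763²) = -(-267 + 2*582169) = -(-267 + 1164338) = -1*1164071 = -1164071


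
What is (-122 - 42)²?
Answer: 26896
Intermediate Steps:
(-122 - 42)² = (-164)² = 26896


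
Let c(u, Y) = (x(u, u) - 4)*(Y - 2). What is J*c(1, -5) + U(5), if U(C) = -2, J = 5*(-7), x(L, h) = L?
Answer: -737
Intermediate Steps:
J = -35
c(u, Y) = (-4 + u)*(-2 + Y) (c(u, Y) = (u - 4)*(Y - 2) = (-4 + u)*(-2 + Y))
J*c(1, -5) + U(5) = -35*(8 - 4*(-5) - 2*1 - 5*1) - 2 = -35*(8 + 20 - 2 - 5) - 2 = -35*21 - 2 = -735 - 2 = -737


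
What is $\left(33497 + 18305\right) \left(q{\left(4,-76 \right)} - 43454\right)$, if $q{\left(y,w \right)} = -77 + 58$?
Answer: $-2251988346$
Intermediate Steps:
$q{\left(y,w \right)} = -19$
$\left(33497 + 18305\right) \left(q{\left(4,-76 \right)} - 43454\right) = \left(33497 + 18305\right) \left(-19 - 43454\right) = 51802 \left(-43473\right) = -2251988346$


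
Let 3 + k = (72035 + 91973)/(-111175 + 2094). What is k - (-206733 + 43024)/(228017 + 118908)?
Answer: -152569711746/37842925925 ≈ -4.0317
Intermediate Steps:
k = -491251/109081 (k = -3 + (72035 + 91973)/(-111175 + 2094) = -3 + 164008/(-109081) = -3 + 164008*(-1/109081) = -3 - 164008/109081 = -491251/109081 ≈ -4.5035)
k - (-206733 + 43024)/(228017 + 118908) = -491251/109081 - (-206733 + 43024)/(228017 + 118908) = -491251/109081 - (-163709)/346925 = -491251/109081 - 1*(-163709/346925) = -491251/109081 + 163709/346925 = -152569711746/37842925925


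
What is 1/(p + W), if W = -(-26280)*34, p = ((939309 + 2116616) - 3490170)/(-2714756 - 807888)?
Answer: 3522644/3147553301125 ≈ 1.1192e-6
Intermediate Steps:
p = 434245/3522644 (p = (3055925 - 3490170)/(-3522644) = -434245*(-1/3522644) = 434245/3522644 ≈ 0.12327)
W = 893520 (W = -365*(-2448) = 893520)
1/(p + W) = 1/(434245/3522644 + 893520) = 1/(3147553301125/3522644) = 3522644/3147553301125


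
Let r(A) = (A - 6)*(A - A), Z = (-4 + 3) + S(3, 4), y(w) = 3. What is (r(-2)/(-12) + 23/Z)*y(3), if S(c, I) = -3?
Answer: -69/4 ≈ -17.250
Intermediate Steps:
Z = -4 (Z = (-4 + 3) - 3 = -1 - 3 = -4)
r(A) = 0 (r(A) = (-6 + A)*0 = 0)
(r(-2)/(-12) + 23/Z)*y(3) = (0/(-12) + 23/(-4))*3 = (0*(-1/12) + 23*(-¼))*3 = (0 - 23/4)*3 = -23/4*3 = -69/4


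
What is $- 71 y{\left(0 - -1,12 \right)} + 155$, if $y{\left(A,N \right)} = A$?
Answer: $84$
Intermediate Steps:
$- 71 y{\left(0 - -1,12 \right)} + 155 = - 71 \left(0 - -1\right) + 155 = - 71 \left(0 + 1\right) + 155 = \left(-71\right) 1 + 155 = -71 + 155 = 84$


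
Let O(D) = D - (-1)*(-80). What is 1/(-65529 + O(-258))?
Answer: -1/65867 ≈ -1.5182e-5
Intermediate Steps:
O(D) = -80 + D (O(D) = D - 1*80 = D - 80 = -80 + D)
1/(-65529 + O(-258)) = 1/(-65529 + (-80 - 258)) = 1/(-65529 - 338) = 1/(-65867) = -1/65867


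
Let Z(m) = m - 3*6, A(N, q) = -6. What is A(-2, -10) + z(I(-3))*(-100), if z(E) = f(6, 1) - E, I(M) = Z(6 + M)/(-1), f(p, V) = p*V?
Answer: 894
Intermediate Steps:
f(p, V) = V*p
Z(m) = -18 + m (Z(m) = m - 18 = -18 + m)
I(M) = 12 - M (I(M) = (-18 + (6 + M))/(-1) = (-12 + M)*(-1) = 12 - M)
z(E) = 6 - E (z(E) = 1*6 - E = 6 - E)
A(-2, -10) + z(I(-3))*(-100) = -6 + (6 - (12 - 1*(-3)))*(-100) = -6 + (6 - (12 + 3))*(-100) = -6 + (6 - 1*15)*(-100) = -6 + (6 - 15)*(-100) = -6 - 9*(-100) = -6 + 900 = 894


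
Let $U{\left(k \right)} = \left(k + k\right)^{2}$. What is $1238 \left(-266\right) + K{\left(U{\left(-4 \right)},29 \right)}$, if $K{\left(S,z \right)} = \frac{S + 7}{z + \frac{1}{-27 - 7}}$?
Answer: $- \frac{324365966}{985} \approx -3.2931 \cdot 10^{5}$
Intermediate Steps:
$U{\left(k \right)} = 4 k^{2}$ ($U{\left(k \right)} = \left(2 k\right)^{2} = 4 k^{2}$)
$K{\left(S,z \right)} = \frac{7 + S}{- \frac{1}{34} + z}$ ($K{\left(S,z \right)} = \frac{7 + S}{z + \frac{1}{-34}} = \frac{7 + S}{z - \frac{1}{34}} = \frac{7 + S}{- \frac{1}{34} + z}$)
$1238 \left(-266\right) + K{\left(U{\left(-4 \right)},29 \right)} = 1238 \left(-266\right) + \frac{34 \left(7 + 4 \left(-4\right)^{2}\right)}{-1 + 34 \cdot 29} = -329308 + \frac{34 \left(7 + 4 \cdot 16\right)}{-1 + 986} = -329308 + \frac{34 \left(7 + 64\right)}{985} = -329308 + 34 \cdot \frac{1}{985} \cdot 71 = -329308 + \frac{2414}{985} = - \frac{324365966}{985}$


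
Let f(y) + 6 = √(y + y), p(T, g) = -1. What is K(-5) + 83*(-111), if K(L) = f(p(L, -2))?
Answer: -9219 + I*√2 ≈ -9219.0 + 1.4142*I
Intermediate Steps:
f(y) = -6 + √2*√y (f(y) = -6 + √(y + y) = -6 + √(2*y) = -6 + √2*√y)
K(L) = -6 + I*√2 (K(L) = -6 + √2*√(-1) = -6 + √2*I = -6 + I*√2)
K(-5) + 83*(-111) = (-6 + I*√2) + 83*(-111) = (-6 + I*√2) - 9213 = -9219 + I*√2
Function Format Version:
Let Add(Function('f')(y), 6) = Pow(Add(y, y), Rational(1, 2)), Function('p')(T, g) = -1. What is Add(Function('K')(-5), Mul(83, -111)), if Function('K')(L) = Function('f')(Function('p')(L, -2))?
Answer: Add(-9219, Mul(I, Pow(2, Rational(1, 2)))) ≈ Add(-9219.0, Mul(1.4142, I))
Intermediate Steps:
Function('f')(y) = Add(-6, Mul(Pow(2, Rational(1, 2)), Pow(y, Rational(1, 2)))) (Function('f')(y) = Add(-6, Pow(Add(y, y), Rational(1, 2))) = Add(-6, Pow(Mul(2, y), Rational(1, 2))) = Add(-6, Mul(Pow(2, Rational(1, 2)), Pow(y, Rational(1, 2)))))
Function('K')(L) = Add(-6, Mul(I, Pow(2, Rational(1, 2)))) (Function('K')(L) = Add(-6, Mul(Pow(2, Rational(1, 2)), Pow(-1, Rational(1, 2)))) = Add(-6, Mul(Pow(2, Rational(1, 2)), I)) = Add(-6, Mul(I, Pow(2, Rational(1, 2)))))
Add(Function('K')(-5), Mul(83, -111)) = Add(Add(-6, Mul(I, Pow(2, Rational(1, 2)))), Mul(83, -111)) = Add(Add(-6, Mul(I, Pow(2, Rational(1, 2)))), -9213) = Add(-9219, Mul(I, Pow(2, Rational(1, 2))))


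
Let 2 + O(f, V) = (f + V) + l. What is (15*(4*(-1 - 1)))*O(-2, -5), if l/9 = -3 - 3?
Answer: 7560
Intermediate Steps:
l = -54 (l = 9*(-3 - 3) = 9*(-6) = -54)
O(f, V) = -56 + V + f (O(f, V) = -2 + ((f + V) - 54) = -2 + ((V + f) - 54) = -2 + (-54 + V + f) = -56 + V + f)
(15*(4*(-1 - 1)))*O(-2, -5) = (15*(4*(-1 - 1)))*(-56 - 5 - 2) = (15*(4*(-2)))*(-63) = (15*(-8))*(-63) = -120*(-63) = 7560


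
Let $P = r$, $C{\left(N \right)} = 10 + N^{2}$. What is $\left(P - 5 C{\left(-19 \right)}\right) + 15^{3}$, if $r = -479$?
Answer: $1041$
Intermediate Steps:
$P = -479$
$\left(P - 5 C{\left(-19 \right)}\right) + 15^{3} = \left(-479 - 5 \left(10 + \left(-19\right)^{2}\right)\right) + 15^{3} = \left(-479 - 5 \left(10 + 361\right)\right) + 3375 = \left(-479 - 1855\right) + 3375 = -2334 + 3375 = 1041$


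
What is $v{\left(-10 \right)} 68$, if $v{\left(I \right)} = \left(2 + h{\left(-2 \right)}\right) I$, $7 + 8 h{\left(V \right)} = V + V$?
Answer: $-425$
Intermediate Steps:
$h{\left(V \right)} = - \frac{7}{8} + \frac{V}{4}$ ($h{\left(V \right)} = - \frac{7}{8} + \frac{V + V}{8} = - \frac{7}{8} + \frac{2 V}{8} = - \frac{7}{8} + \frac{V}{4}$)
$v{\left(I \right)} = \frac{5 I}{8}$ ($v{\left(I \right)} = \left(2 + \left(- \frac{7}{8} + \frac{1}{4} \left(-2\right)\right)\right) I = \left(2 - \frac{11}{8}\right) I = \frac{5 I}{8}$)
$v{\left(-10 \right)} 68 = \frac{5}{8} \left(-10\right) 68 = \left(- \frac{25}{4}\right) 68 = -425$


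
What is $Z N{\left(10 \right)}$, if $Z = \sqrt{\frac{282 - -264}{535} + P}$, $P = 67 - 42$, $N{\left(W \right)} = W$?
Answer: $\frac{2 \sqrt{7447735}}{107} \approx 51.01$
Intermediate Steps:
$P = 25$ ($P = 67 - 42 = 25$)
$Z = \frac{\sqrt{7447735}}{535}$ ($Z = \sqrt{\frac{282 - -264}{535} + 25} = \sqrt{\left(282 + 264\right) \frac{1}{535} + 25} = \sqrt{546 \cdot \frac{1}{535} + 25} = \sqrt{\frac{546}{535} + 25} = \sqrt{\frac{13921}{535}} = \frac{\sqrt{7447735}}{535} \approx 5.101$)
$Z N{\left(10 \right)} = \frac{\sqrt{7447735}}{535} \cdot 10 = \frac{2 \sqrt{7447735}}{107}$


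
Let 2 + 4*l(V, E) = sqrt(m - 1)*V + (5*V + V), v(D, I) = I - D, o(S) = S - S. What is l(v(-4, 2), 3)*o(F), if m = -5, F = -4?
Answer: 0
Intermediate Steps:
o(S) = 0
l(V, E) = -1/2 + 3*V/2 + I*V*sqrt(6)/4 (l(V, E) = -1/2 + (sqrt(-5 - 1)*V + (5*V + V))/4 = -1/2 + (sqrt(-6)*V + 6*V)/4 = -1/2 + ((I*sqrt(6))*V + 6*V)/4 = -1/2 + (I*V*sqrt(6) + 6*V)/4 = -1/2 + (6*V + I*V*sqrt(6))/4 = -1/2 + (3*V/2 + I*V*sqrt(6)/4) = -1/2 + 3*V/2 + I*V*sqrt(6)/4)
l(v(-4, 2), 3)*o(F) = (-1/2 + 3*(2 - 1*(-4))/2 + I*(2 - 1*(-4))*sqrt(6)/4)*0 = (-1/2 + 3*(2 + 4)/2 + I*(2 + 4)*sqrt(6)/4)*0 = (-1/2 + (3/2)*6 + (1/4)*I*6*sqrt(6))*0 = (-1/2 + 9 + 3*I*sqrt(6)/2)*0 = (17/2 + 3*I*sqrt(6)/2)*0 = 0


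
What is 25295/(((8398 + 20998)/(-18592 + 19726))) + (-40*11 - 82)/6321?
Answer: 30216594903/30968686 ≈ 975.71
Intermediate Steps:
25295/(((8398 + 20998)/(-18592 + 19726))) + (-40*11 - 82)/6321 = 25295/((29396/1134)) + (-440 - 82)*(1/6321) = 25295/((29396*(1/1134))) - 522*1/6321 = 25295/(14698/567) - 174/2107 = 25295*(567/14698) - 174/2107 = 14342265/14698 - 174/2107 = 30216594903/30968686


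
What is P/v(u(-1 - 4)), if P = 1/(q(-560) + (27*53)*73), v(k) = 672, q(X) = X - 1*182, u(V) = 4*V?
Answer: 1/69700512 ≈ 1.4347e-8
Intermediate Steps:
q(X) = -182 + X (q(X) = X - 182 = -182 + X)
P = 1/103721 (P = 1/((-182 - 560) + (27*53)*73) = 1/(-742 + 1431*73) = 1/(-742 + 104463) = 1/103721 ≈ 9.6413e-6)
P/v(u(-1 - 4)) = (1/103721)/672 = (1/103721)*(1/672) = 1/69700512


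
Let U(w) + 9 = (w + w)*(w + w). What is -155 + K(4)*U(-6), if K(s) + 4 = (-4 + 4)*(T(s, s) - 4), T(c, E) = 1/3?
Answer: -695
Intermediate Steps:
T(c, E) = 1/3 (T(c, E) = 1*(1/3) = 1/3)
U(w) = -9 + 4*w**2 (U(w) = -9 + (w + w)*(w + w) = -9 + (2*w)*(2*w) = -9 + 4*w**2)
K(s) = -4 (K(s) = -4 + (-4 + 4)*(1/3 - 4) = -4 + 0*(-11/3) = -4 + 0 = -4)
-155 + K(4)*U(-6) = -155 - 4*(-9 + 4*(-6)**2) = -155 - 4*(-9 + 4*36) = -155 - 4*(-9 + 144) = -155 - 4*135 = -155 - 540 = -695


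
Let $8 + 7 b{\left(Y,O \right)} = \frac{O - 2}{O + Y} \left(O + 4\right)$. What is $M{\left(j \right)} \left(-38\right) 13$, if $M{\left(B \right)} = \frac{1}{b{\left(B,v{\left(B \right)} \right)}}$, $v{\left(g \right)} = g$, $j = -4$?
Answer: $\frac{1729}{4} \approx 432.25$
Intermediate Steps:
$b{\left(Y,O \right)} = - \frac{8}{7} + \frac{\left(-2 + O\right) \left(4 + O\right)}{7 \left(O + Y\right)}$ ($b{\left(Y,O \right)} = - \frac{8}{7} + \frac{\frac{O - 2}{O + Y} \left(O + 4\right)}{7} = - \frac{8}{7} + \frac{\frac{-2 + O}{O + Y} \left(4 + O\right)}{7} = - \frac{8}{7} + \frac{\frac{1}{O + Y} \left(-2 + O\right) \left(4 + O\right)}{7} = - \frac{8}{7} + \frac{\left(-2 + O\right) \left(4 + O\right)}{7 \left(O + Y\right)}$)
$M{\left(B \right)} = \frac{14 B}{-8 + B^{2} - 14 B}$ ($M{\left(B \right)} = \frac{1}{\frac{1}{7} \frac{1}{B + B} \left(-8 + B^{2} - 8 B - 6 B\right)} = \frac{1}{\frac{1}{7} \frac{1}{2 B} \left(-8 + B^{2} - 14 B\right)} = \frac{1}{\frac{1}{14} \frac{1}{B} \left(-8 + B^{2} - 14 B\right)} = \frac{14 B}{-8 + B^{2} - 14 B}$)
$M{\left(j \right)} \left(-38\right) 13 = 14 \left(-4\right) \frac{1}{-8 + \left(-4\right)^{2} - -56} \left(-38\right) 13 = 14 \left(-4\right) \frac{1}{-8 + 16 + 56} \left(-38\right) 13 = 14 \left(-4\right) \frac{1}{64} \left(-38\right) 13 = \left(- \frac{7}{8}\right) \left(-38\right) 13 = \frac{133}{4} \cdot 13 = \frac{1729}{4}$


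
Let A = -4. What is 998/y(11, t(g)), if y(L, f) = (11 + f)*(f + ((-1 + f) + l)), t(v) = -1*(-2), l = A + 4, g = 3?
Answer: 998/39 ≈ 25.590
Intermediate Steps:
l = 0 (l = -4 + 4 = 0)
t(v) = 2
y(L, f) = (-1 + 2*f)*(11 + f) (y(L, f) = (11 + f)*(f + ((-1 + f) + 0)) = (11 + f)*(f + (-1 + f)) = (11 + f)*(-1 + 2*f) = (-1 + 2*f)*(11 + f))
998/y(11, t(g)) = 998/(-11 + 2*2**2 + 21*2) = 998/(-11 + 2*4 + 42) = 998/(-11 + 8 + 42) = 998/39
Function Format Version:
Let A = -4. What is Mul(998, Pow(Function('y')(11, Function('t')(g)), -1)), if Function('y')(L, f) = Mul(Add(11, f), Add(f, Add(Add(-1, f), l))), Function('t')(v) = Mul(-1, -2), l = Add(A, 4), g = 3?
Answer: Rational(998, 39) ≈ 25.590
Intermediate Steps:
l = 0 (l = Add(-4, 4) = 0)
Function('t')(v) = 2
Function('y')(L, f) = Mul(Add(-1, Mul(2, f)), Add(11, f)) (Function('y')(L, f) = Mul(Add(11, f), Add(f, Add(Add(-1, f), 0))) = Mul(Add(11, f), Add(f, Add(-1, f))) = Mul(Add(11, f), Add(-1, Mul(2, f))) = Mul(Add(-1, Mul(2, f)), Add(11, f)))
Mul(998, Pow(Function('y')(11, Function('t')(g)), -1)) = Mul(998, Pow(Add(-11, Mul(2, Pow(2, 2)), Mul(21, 2)), -1)) = Mul(998, Pow(Add(-11, Mul(2, 4), 42), -1)) = Mul(998, Pow(Add(-11, 8, 42), -1)) = Mul(998, Pow(39, -1)) = Mul(998, Rational(1, 39)) = Rational(998, 39)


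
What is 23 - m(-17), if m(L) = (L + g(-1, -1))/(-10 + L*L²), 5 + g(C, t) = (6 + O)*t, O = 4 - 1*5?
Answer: 12578/547 ≈ 22.995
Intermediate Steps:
O = -1 (O = 4 - 5 = -1)
g(C, t) = -5 + 5*t (g(C, t) = -5 + (6 - 1)*t = -5 + 5*t)
m(L) = (-10 + L)/(-10 + L³) (m(L) = (L + (-5 + 5*(-1)))/(-10 + L*L²) = (L + (-5 - 5))/(-10 + L³) = (L - 10)/(-10 + L³) = (-10 + L)/(-10 + L³))
23 - m(-17) = 23 - (-10 - 17)/(-10 + (-17)³) = 23 - (-27)/(-10 - 4913) = 23 - (-27)/(-4923) = 23 - (-1)*(-27)/4923 = 23 - 1*3/547 = 23 - 3/547 = 12578/547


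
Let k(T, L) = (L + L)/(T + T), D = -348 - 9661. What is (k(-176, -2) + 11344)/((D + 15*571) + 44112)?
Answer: 998273/3754784 ≈ 0.26587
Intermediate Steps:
D = -10009
k(T, L) = L/T (k(T, L) = (2*L)/((2*T)) = (2*L)*(1/(2*T)) = L/T)
(k(-176, -2) + 11344)/((D + 15*571) + 44112) = (-2/(-176) + 11344)/((-10009 + 15*571) + 44112) = (-2*(-1/176) + 11344)/((-10009 + 8565) + 44112) = (1/88 + 11344)/(-1444 + 44112) = (998273/88)/42668 = (998273/88)*(1/42668) = 998273/3754784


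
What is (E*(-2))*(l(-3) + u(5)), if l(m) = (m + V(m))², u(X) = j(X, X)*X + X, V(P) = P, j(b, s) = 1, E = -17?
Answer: 1564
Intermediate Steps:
u(X) = 2*X (u(X) = 1*X + X = X + X = 2*X)
l(m) = 4*m² (l(m) = (m + m)² = (2*m)² = 4*m²)
(E*(-2))*(l(-3) + u(5)) = (-17*(-2))*(4*(-3)² + 2*5) = 34*(4*9 + 10) = 34*(36 + 10) = 34*46 = 1564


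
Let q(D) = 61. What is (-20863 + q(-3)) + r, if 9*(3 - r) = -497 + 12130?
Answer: -198824/9 ≈ -22092.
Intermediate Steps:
r = -11606/9 (r = 3 - (-497 + 12130)/9 = 3 - ⅑*11633 = 3 - 11633/9 = -11606/9 ≈ -1289.6)
(-20863 + q(-3)) + r = (-20863 + 61) - 11606/9 = -20802 - 11606/9 = -198824/9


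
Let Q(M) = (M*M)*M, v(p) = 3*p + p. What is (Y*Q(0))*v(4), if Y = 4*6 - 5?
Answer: 0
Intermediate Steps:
v(p) = 4*p
Y = 19 (Y = 24 - 5 = 19)
Q(M) = M³ (Q(M) = M²*M = M³)
(Y*Q(0))*v(4) = (19*0³)*(4*4) = (19*0)*16 = 0*16 = 0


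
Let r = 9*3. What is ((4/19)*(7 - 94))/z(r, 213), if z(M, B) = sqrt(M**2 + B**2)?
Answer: -58*sqrt(5122)/48659 ≈ -0.085307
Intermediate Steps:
r = 27
z(M, B) = sqrt(B**2 + M**2)
((4/19)*(7 - 94))/z(r, 213) = ((4/19)*(7 - 94))/(sqrt(213**2 + 27**2)) = ((4*(1/19))*(-87))/(sqrt(45369 + 729)) = ((4/19)*(-87))/(sqrt(46098)) = -348*sqrt(5122)/15366/19 = -58*sqrt(5122)/48659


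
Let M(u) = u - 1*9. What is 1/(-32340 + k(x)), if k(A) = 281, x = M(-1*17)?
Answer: -1/32059 ≈ -3.1192e-5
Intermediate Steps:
M(u) = -9 + u (M(u) = u - 9 = -9 + u)
x = -26 (x = -9 - 1*17 = -9 - 17 = -26)
1/(-32340 + k(x)) = 1/(-32340 + 281) = 1/(-32059) = -1/32059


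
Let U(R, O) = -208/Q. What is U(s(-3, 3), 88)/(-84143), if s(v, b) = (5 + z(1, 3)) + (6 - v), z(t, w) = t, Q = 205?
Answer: 208/17249315 ≈ 1.2058e-5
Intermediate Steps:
s(v, b) = 12 - v (s(v, b) = (5 + 1) + (6 - v) = 6 + (6 - v) = 12 - v)
U(R, O) = -208/205
U(s(-3, 3), 88)/(-84143) = -208/205/(-84143) = -208/205*(-1/84143) = 208/17249315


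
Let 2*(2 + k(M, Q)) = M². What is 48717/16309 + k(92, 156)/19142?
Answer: 500763942/156093439 ≈ 3.2081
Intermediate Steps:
k(M, Q) = -2 + M²/2
48717/16309 + k(92, 156)/19142 = 48717/16309 + (-2 + (½)*92²)/19142 = 48717*(1/16309) + (-2 + (½)*8464)*(1/19142) = 48717/16309 + (-2 + 4232)*(1/19142) = 48717/16309 + 4230*(1/19142) = 48717/16309 + 2115/9571 = 500763942/156093439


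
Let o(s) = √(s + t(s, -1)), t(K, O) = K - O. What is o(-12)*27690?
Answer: 27690*I*√23 ≈ 1.328e+5*I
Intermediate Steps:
o(s) = √(1 + 2*s) (o(s) = √(s + (s - 1*(-1))) = √(s + (s + 1)) = √(s + (1 + s)) = √(1 + 2*s))
o(-12)*27690 = √(1 + 2*(-12))*27690 = √(1 - 24)*27690 = √(-23)*27690 = (I*√23)*27690 = 27690*I*√23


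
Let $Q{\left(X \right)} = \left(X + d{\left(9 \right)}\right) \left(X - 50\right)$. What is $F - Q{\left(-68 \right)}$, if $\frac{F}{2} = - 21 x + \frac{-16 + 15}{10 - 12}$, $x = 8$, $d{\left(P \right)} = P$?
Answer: $-7297$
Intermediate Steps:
$Q{\left(X \right)} = \left(-50 + X\right) \left(9 + X\right)$ ($Q{\left(X \right)} = \left(X + 9\right) \left(X - 50\right) = \left(9 + X\right) \left(-50 + X\right) = \left(-50 + X\right) \left(9 + X\right)$)
$F = -335$ ($F = 2 \left(\left(-21\right) 8 + \frac{-16 + 15}{10 - 12}\right) = 2 \left(-168 - \frac{1}{-2}\right) = 2 \left(-168 - - \frac{1}{2}\right) = 2 \left(-168 + \frac{1}{2}\right) = 2 \left(- \frac{335}{2}\right) = -335$)
$F - Q{\left(-68 \right)} = -335 - \left(-450 + \left(-68\right)^{2} - -2788\right) = -335 - \left(-450 + 4624 + 2788\right) = -335 - 6962 = -7297$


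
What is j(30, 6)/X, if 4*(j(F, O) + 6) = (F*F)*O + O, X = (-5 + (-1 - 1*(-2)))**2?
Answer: 2691/32 ≈ 84.094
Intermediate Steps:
X = 16 (X = (-5 + (-1 + 2))**2 = (-5 + 1)**2 = (-4)**2 = 16)
j(F, O) = -6 + O/4 + O*F**2/4 (j(F, O) = -6 + ((F*F)*O + O)/4 = -6 + (F**2*O + O)/4 = -6 + (O*F**2 + O)/4 = -6 + (O + O*F**2)/4 = -6 + (O/4 + O*F**2/4) = -6 + O/4 + O*F**2/4)
j(30, 6)/X = (-6 + (1/4)*6 + (1/4)*6*30**2)/16 = (-6 + 3/2 + (1/4)*6*900)*(1/16) = (-6 + 3/2 + 1350)*(1/16) = (2691/2)*(1/16) = 2691/32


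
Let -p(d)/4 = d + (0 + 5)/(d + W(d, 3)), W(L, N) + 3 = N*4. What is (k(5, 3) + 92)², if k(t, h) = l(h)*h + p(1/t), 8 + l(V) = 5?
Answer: 84695209/13225 ≈ 6404.2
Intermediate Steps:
W(L, N) = -3 + 4*N (W(L, N) = -3 + N*4 = -3 + 4*N)
p(d) = -20/(9 + d) - 4*d (p(d) = -4*(d + (0 + 5)/(d + (-3 + 4*3))) = -4*(d + 5/(d + (-3 + 12))) = -4*(d + 5/(d + 9)) = -4*(d + 5/(9 + d)) = -20/(9 + d) - 4*d)
l(V) = -3 (l(V) = -8 + 5 = -3)
k(t, h) = -3*h + 4*(-5 - 1/t² - 9/t)/(9 + 1/t) (k(t, h) = -3*h + 4*(-5 - (1/t)² - 9/t)/(9 + 1/t) = -3*h + 4*(-5 - 1/t² - 9/t)/(9 + 1/t))
(k(5, 3) + 92)² = ((-4 - 36*5 - 20*5² - 3*3*5*(1 + 9*5))/(5*(1 + 9*5)) + 92)² = ((-4 - 180 - 20*25 - 3*3*5*(1 + 45))/(5*(1 + 45)) + 92)² = ((⅕)*(-4 - 180 - 500 - 3*3*5*46)/46 + 92)² = ((⅕)*(1/46)*(-4 - 180 - 500 - 2070) + 92)² = ((⅕)*(1/46)*(-2754) + 92)² = (-1377/115 + 92)² = (9203/115)² = 84695209/13225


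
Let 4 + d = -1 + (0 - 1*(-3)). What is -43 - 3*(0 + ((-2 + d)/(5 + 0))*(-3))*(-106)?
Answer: 3601/5 ≈ 720.20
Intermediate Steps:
d = -2 (d = -4 + (-1 + (0 - 1*(-3))) = -4 + (-1 + (0 + 3)) = -4 + (-1 + 3) = -4 + 2 = -2)
-43 - 3*(0 + ((-2 + d)/(5 + 0))*(-3))*(-106) = -43 - 3*(0 + ((-2 - 2)/(5 + 0))*(-3))*(-106) = -43 - 3*(0 - 4/5*(-3))*(-106) = -43 - 3*(0 - 4*⅕*(-3))*(-106) = -43 - 3*(0 - ⅘*(-3))*(-106) = -43 - 3*(0 + 12/5)*(-106) = -43 - 3*12/5*(-106) = -43 - 36/5*(-106) = -43 + 3816/5 = 3601/5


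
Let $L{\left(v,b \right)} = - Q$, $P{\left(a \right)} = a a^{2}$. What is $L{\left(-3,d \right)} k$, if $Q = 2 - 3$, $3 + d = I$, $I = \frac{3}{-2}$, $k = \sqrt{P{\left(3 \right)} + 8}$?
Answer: $\sqrt{35} \approx 5.9161$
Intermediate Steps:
$P{\left(a \right)} = a^{3}$
$k = \sqrt{35}$ ($k = \sqrt{3^{3} + 8} = \sqrt{27 + 8} = \sqrt{35} \approx 5.9161$)
$I = - \frac{3}{2}$ ($I = 3 \left(- \frac{1}{2}\right) = - \frac{3}{2} \approx -1.5$)
$d = - \frac{9}{2}$ ($d = -3 - \frac{3}{2} = - \frac{9}{2} \approx -4.5$)
$Q = -1$ ($Q = 2 - 3 = -1$)
$L{\left(v,b \right)} = 1$ ($L{\left(v,b \right)} = \left(-1\right) \left(-1\right) = 1$)
$L{\left(-3,d \right)} k = 1 \sqrt{35} = \sqrt{35}$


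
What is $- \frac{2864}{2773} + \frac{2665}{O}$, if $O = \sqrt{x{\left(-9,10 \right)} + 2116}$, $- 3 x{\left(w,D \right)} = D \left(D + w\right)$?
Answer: $- \frac{2864}{2773} + \frac{2665 \sqrt{19014}}{6338} \approx 56.948$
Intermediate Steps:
$x{\left(w,D \right)} = - \frac{D \left(D + w\right)}{3}$
$O = \frac{\sqrt{19014}}{3}$ ($O = \sqrt{\left(- \frac{1}{3}\right) 10 \left(10 - 9\right) + 2116} = \sqrt{\left(- \frac{1}{3}\right) 10 \cdot 1 + 2116} = \sqrt{- \frac{10}{3} + 2116} = \sqrt{\frac{6338}{3}} = \frac{\sqrt{19014}}{3} \approx 45.964$)
$- \frac{2864}{2773} + \frac{2665}{O} = - \frac{2864}{2773} + \frac{2665}{\frac{1}{3} \sqrt{19014}} = \left(-2864\right) \frac{1}{2773} + 2665 \frac{\sqrt{19014}}{6338} = - \frac{2864}{2773} + \frac{2665 \sqrt{19014}}{6338}$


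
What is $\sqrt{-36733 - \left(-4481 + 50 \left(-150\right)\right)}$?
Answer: $4 i \sqrt{1547} \approx 157.33 i$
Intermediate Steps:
$\sqrt{-36733 - \left(-4481 + 50 \left(-150\right)\right)} = \sqrt{-36733 + \left(4481 - -7500\right)} = \sqrt{-36733 + \left(4481 + 7500\right)} = \sqrt{-36733 + 11981} = \sqrt{-24752} = 4 i \sqrt{1547}$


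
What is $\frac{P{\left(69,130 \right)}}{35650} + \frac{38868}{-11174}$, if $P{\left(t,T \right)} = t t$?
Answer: $- \frac{28966191}{8659850} \approx -3.3449$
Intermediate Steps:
$P{\left(t,T \right)} = t^{2}$
$\frac{P{\left(69,130 \right)}}{35650} + \frac{38868}{-11174} = \frac{69^{2}}{35650} + \frac{38868}{-11174} = 4761 \cdot \frac{1}{35650} + 38868 \left(- \frac{1}{11174}\right) = \frac{207}{1550} - \frac{19434}{5587} = - \frac{28966191}{8659850}$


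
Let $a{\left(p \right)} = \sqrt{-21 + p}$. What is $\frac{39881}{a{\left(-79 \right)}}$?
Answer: $- \frac{39881 i}{10} \approx - 3988.1 i$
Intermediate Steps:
$\frac{39881}{a{\left(-79 \right)}} = \frac{39881}{\sqrt{-21 - 79}} = \frac{39881}{\sqrt{-100}} = \frac{39881}{10 i} = 39881 \left(- \frac{i}{10}\right) = - \frac{39881 i}{10}$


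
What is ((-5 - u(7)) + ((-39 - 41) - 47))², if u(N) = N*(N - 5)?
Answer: 21316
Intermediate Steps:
u(N) = N*(-5 + N)
((-5 - u(7)) + ((-39 - 41) - 47))² = ((-5 - 7*(-5 + 7)) + ((-39 - 41) - 47))² = ((-5 - 7*2) + (-80 - 47))² = ((-5 - 1*14) - 127)² = ((-5 - 14) - 127)² = (-19 - 127)² = (-146)² = 21316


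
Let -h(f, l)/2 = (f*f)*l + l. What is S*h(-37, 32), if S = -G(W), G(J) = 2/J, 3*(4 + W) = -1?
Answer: -526080/13 ≈ -40468.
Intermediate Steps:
W = -13/3 (W = -4 + (⅓)*(-1) = -4 - ⅓ = -13/3 ≈ -4.3333)
h(f, l) = -2*l - 2*l*f² (h(f, l) = -2*((f*f)*l + l) = -2*(f²*l + l) = -2*(l*f² + l) = -2*(l + l*f²) = -2*l - 2*l*f²)
S = 6/13 (S = -2/(-13/3) = -2*(-3)/13 = -1*(-6/13) = 6/13 ≈ 0.46154)
S*h(-37, 32) = 6*(-2*32*(1 + (-37)²))/13 = 6*(-2*32*(1 + 1369))/13 = 6*(-2*32*1370)/13 = (6/13)*(-87680) = -526080/13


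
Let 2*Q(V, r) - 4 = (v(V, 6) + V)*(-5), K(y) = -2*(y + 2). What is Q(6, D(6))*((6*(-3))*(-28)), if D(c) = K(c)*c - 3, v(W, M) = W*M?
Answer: -51912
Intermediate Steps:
K(y) = -4 - 2*y (K(y) = -2*(2 + y) = -4 - 2*y)
v(W, M) = M*W
D(c) = -3 + c*(-4 - 2*c) (D(c) = (-4 - 2*c)*c - 3 = c*(-4 - 2*c) - 3 = -3 + c*(-4 - 2*c))
Q(V, r) = 2 - 35*V/2 (Q(V, r) = 2 + ((6*V + V)*(-5))/2 = 2 + ((7*V)*(-5))/2 = 2 + (-35*V)/2 = 2 - 35*V/2)
Q(6, D(6))*((6*(-3))*(-28)) = (2 - 35/2*6)*((6*(-3))*(-28)) = (2 - 105)*(-18*(-28)) = -103*504 = -51912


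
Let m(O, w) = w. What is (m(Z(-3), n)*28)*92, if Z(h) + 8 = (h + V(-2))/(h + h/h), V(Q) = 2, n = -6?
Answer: -15456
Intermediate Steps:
Z(h) = -8 + (2 + h)/(1 + h) (Z(h) = -8 + (h + 2)/(h + h/h) = -8 + (2 + h)/(h + 1) = -8 + (2 + h)/(1 + h))
(m(Z(-3), n)*28)*92 = -6*28*92 = -168*92 = -15456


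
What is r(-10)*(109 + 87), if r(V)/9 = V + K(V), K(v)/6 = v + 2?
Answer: -102312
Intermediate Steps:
K(v) = 12 + 6*v (K(v) = 6*(v + 2) = 6*(2 + v) = 12 + 6*v)
r(V) = 108 + 63*V (r(V) = 9*(V + (12 + 6*V)) = 9*(12 + 7*V) = 108 + 63*V)
r(-10)*(109 + 87) = (108 + 63*(-10))*(109 + 87) = (108 - 630)*196 = -522*196 = -102312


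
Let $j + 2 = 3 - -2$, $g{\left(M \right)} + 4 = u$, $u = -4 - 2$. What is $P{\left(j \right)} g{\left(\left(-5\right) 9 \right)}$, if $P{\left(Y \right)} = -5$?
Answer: $50$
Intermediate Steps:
$u = -6$
$g{\left(M \right)} = -10$ ($g{\left(M \right)} = -4 - 6 = -10$)
$j = 3$ ($j = -2 + \left(3 - -2\right) = -2 + \left(3 + 2\right) = -2 + 5 = 3$)
$P{\left(j \right)} g{\left(\left(-5\right) 9 \right)} = \left(-5\right) \left(-10\right) = 50$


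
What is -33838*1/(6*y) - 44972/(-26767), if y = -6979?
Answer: 199207091/80060097 ≈ 2.4882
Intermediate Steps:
-33838*1/(6*y) - 44972/(-26767) = -33838/((-6979*6)) - 44972/(-26767) = -33838/(-41874) - 44972*(-1/26767) = -33838*(-1/41874) + 44972/26767 = 2417/2991 + 44972/26767 = 199207091/80060097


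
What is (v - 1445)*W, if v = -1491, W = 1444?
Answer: -4239584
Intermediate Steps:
(v - 1445)*W = (-1491 - 1445)*1444 = -2936*1444 = -4239584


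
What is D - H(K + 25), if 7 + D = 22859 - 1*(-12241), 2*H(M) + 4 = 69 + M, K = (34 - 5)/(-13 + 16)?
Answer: 210259/6 ≈ 35043.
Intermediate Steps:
K = 29/3 ≈ 9.6667
H(M) = 65/2 + M/2 (H(M) = -2 + (69 + M)/2 = -2 + (69/2 + M/2) = 65/2 + M/2)
D = 35093 (D = -7 + (22859 - 1*(-12241)) = -7 + (22859 + 12241) = -7 + 35100 = 35093)
D - H(K + 25) = 35093 - (65/2 + (29/3 + 25)/2) = 35093 - (65/2 + (½)*(104/3)) = 35093 - (65/2 + 52/3) = 35093 - 1*299/6 = 35093 - 299/6 = 210259/6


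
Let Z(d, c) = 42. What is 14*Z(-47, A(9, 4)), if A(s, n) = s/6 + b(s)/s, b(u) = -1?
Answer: 588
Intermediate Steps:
A(s, n) = -1/s + s/6 (A(s, n) = s/6 - 1/s = -1/s + s/6)
14*Z(-47, A(9, 4)) = 14*42 = 588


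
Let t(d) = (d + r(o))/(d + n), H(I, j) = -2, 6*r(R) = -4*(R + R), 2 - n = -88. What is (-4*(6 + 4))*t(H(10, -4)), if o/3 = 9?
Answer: 190/11 ≈ 17.273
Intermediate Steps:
o = 27 (o = 3*9 = 27)
n = 90 (n = 2 - 1*(-88) = 2 + 88 = 90)
r(R) = -4*R/3 (r(R) = (-4*(R + R))/6 = (-8*R)/6 = -4*R/3)
t(d) = (-36 + d)/(90 + d) (t(d) = (d - 4/3*27)/(d + 90) = (d - 36)/(90 + d) = (-36 + d)/(90 + d))
(-4*(6 + 4))*t(H(10, -4)) = (-4*(6 + 4))*((-36 - 2)/(90 - 2)) = (-4*10)*(-38/88) = -5*(-38)/11 = -40*(-19/44) = 190/11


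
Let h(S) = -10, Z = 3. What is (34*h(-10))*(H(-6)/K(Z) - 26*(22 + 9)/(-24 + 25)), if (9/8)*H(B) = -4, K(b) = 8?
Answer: 2467720/9 ≈ 2.7419e+5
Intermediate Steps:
H(B) = -32/9 (H(B) = (8/9)*(-4) = -32/9)
(34*h(-10))*(H(-6)/K(Z) - 26*(22 + 9)/(-24 + 25)) = (34*(-10))*(-32/9/8 - 26*(22 + 9)/(-24 + 25)) = -340*(-32/9*1/8 - 26/(1/31)) = -340*(-4/9 - 26/(1*(1/31))) = -340*(-4/9 - 26/1/31) = -340*(-4/9 - 26*31) = -340*(-4/9 - 806) = -340*(-7258/9) = 2467720/9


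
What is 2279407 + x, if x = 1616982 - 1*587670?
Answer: 3308719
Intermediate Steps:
x = 1029312 (x = 1616982 - 587670 = 1029312)
2279407 + x = 2279407 + 1029312 = 3308719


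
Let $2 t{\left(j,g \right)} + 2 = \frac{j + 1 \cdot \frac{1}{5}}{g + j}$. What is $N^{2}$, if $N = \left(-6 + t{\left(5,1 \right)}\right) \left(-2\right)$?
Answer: $\frac{38809}{225} \approx 172.48$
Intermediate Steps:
$t{\left(j,g \right)} = -1 + \frac{\frac{1}{5} + j}{2 \left(g + j\right)}$ ($t{\left(j,g \right)} = -1 + \frac{\left(j + 1 \cdot \frac{1}{5}\right) \frac{1}{g + j}}{2} = -1 + \frac{\left(j + \frac{1}{5}\right) \frac{1}{g + j}}{2} = -1 + \frac{\left(\frac{1}{5} + j\right) \frac{1}{g + j}}{2} = -1 + \frac{\frac{1}{g + j} \left(\frac{1}{5} + j\right)}{2} = -1 + \frac{\frac{1}{5} + j}{2 \left(g + j\right)}$)
$N = \frac{197}{15}$ ($N = \left(-6 + \frac{\frac{1}{10} - 1 - \frac{5}{2}}{1 + 5}\right) \left(-2\right) = \left(-6 + \frac{\frac{1}{10} - 1 - \frac{5}{2}}{6}\right) \left(-2\right) = \left(-6 + \frac{1}{6} \left(- \frac{17}{5}\right)\right) \left(-2\right) = \left(-6 - \frac{17}{30}\right) \left(-2\right) = \left(- \frac{197}{30}\right) \left(-2\right) = \frac{197}{15} \approx 13.133$)
$N^{2} = \left(\frac{197}{15}\right)^{2} = \frac{38809}{225}$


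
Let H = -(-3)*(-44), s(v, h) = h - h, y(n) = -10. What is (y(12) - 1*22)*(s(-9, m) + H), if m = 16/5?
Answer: 4224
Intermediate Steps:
m = 16/5 (m = 16*(⅕) = 16/5 ≈ 3.2000)
s(v, h) = 0
H = -132 (H = -1*132 = -132)
(y(12) - 1*22)*(s(-9, m) + H) = (-10 - 1*22)*(0 - 132) = (-10 - 22)*(-132) = -32*(-132) = 4224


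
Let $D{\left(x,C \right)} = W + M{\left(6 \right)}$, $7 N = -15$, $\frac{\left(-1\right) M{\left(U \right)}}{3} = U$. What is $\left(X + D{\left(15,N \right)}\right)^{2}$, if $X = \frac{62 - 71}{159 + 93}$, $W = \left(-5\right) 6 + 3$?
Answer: $\frac{1590121}{784} \approx 2028.2$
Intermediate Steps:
$M{\left(U \right)} = - 3 U$
$W = -27$ ($W = -30 + 3 = -27$)
$N = - \frac{15}{7}$ ($N = \frac{1}{7} \left(-15\right) = - \frac{15}{7} \approx -2.1429$)
$D{\left(x,C \right)} = -45$ ($D{\left(x,C \right)} = -27 - 18 = -45$)
$X = - \frac{1}{28}$ ($X = - \frac{9}{252} = \left(-9\right) \frac{1}{252} = - \frac{1}{28} \approx -0.035714$)
$\left(X + D{\left(15,N \right)}\right)^{2} = \left(- \frac{1}{28} - 45\right)^{2} = \left(- \frac{1261}{28}\right)^{2} = \frac{1590121}{784}$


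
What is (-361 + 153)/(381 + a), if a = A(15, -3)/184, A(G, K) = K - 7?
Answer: -19136/35047 ≈ -0.54601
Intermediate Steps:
A(G, K) = -7 + K
a = -5/92 (a = (-7 - 3)/184 = -10*1/184 = -5/92 ≈ -0.054348)
(-361 + 153)/(381 + a) = (-361 + 153)/(381 - 5/92) = -208/35047/92 = -208*92/35047 = -19136/35047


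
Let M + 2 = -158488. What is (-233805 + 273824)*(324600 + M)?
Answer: 6647556090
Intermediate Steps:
M = -158490 (M = -2 - 158488 = -158490)
(-233805 + 273824)*(324600 + M) = (-233805 + 273824)*(324600 - 158490) = 40019*166110 = 6647556090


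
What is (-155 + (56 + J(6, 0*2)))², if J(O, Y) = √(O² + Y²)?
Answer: 8649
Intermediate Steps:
(-155 + (56 + J(6, 0*2)))² = (-155 + (56 + √(6² + (0*2)²)))² = (-155 + (56 + √(36 + 0²)))² = (-155 + (56 + √(36 + 0)))² = (-155 + (56 + √36))² = (-155 + (56 + 6))² = (-155 + 62)² = (-93)² = 8649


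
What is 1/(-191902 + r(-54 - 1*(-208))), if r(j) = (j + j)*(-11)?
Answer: -1/195290 ≈ -5.1206e-6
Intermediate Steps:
r(j) = -22*j (r(j) = (2*j)*(-11) = -22*j)
1/(-191902 + r(-54 - 1*(-208))) = 1/(-191902 - 22*(-54 - 1*(-208))) = 1/(-191902 - 22*(-54 + 208)) = 1/(-191902 - 22*154) = 1/(-191902 - 3388) = 1/(-195290) = -1/195290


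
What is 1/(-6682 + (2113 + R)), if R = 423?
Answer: -1/4146 ≈ -0.00024120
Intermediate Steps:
1/(-6682 + (2113 + R)) = 1/(-6682 + (2113 + 423)) = 1/(-6682 + 2536) = 1/(-4146) = -1/4146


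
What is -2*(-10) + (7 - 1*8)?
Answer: 19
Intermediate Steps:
-2*(-10) + (7 - 1*8) = 20 + (7 - 8) = 20 - 1 = 19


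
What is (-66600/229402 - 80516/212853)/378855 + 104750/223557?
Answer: 322961790652859340046/689266262208407639985 ≈ 0.46856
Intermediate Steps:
(-66600/229402 - 80516/212853)/378855 + 104750/223557 = (-66600*1/229402 - 80516*1/212853)*(1/378855) + 104750*(1/223557) = (-33300/114701 - 80516/212853)*(1/378855) + 104750/223557 = -16323270616/24414451953*1/378855 + 104750/223557 = -16323270616/9249537194653815 + 104750/223557 = 322961790652859340046/689266262208407639985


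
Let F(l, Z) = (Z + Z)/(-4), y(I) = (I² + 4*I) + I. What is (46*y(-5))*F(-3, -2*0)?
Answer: 0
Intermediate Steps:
y(I) = I² + 5*I
F(l, Z) = -Z/2 (F(l, Z) = (2*Z)*(-¼) = -Z/2)
(46*y(-5))*F(-3, -2*0) = (46*(-5*(5 - 5)))*(-(-1)*0) = (46*(-5*0))*(-½*0) = (46*0)*0 = 0*0 = 0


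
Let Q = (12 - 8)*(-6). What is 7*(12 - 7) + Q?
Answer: 11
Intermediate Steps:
Q = -24 (Q = 4*(-6) = -24)
7*(12 - 7) + Q = 7*(12 - 7) - 24 = 7*5 - 24 = 35 - 24 = 11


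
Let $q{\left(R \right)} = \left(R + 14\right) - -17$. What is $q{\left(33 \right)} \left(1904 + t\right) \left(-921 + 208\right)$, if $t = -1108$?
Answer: $-36323072$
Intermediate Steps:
$q{\left(R \right)} = 31 + R$ ($q{\left(R \right)} = \left(14 + R\right) + 17 = 31 + R$)
$q{\left(33 \right)} \left(1904 + t\right) \left(-921 + 208\right) = \left(31 + 33\right) \left(1904 - 1108\right) \left(-921 + 208\right) = 64 \cdot 796 \left(-713\right) = 64 \left(-567548\right) = -36323072$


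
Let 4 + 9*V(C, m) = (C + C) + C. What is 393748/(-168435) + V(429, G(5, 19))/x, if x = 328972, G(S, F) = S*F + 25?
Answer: -129508055711/55410398820 ≈ -2.3372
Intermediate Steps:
G(S, F) = 25 + F*S (G(S, F) = F*S + 25 = 25 + F*S)
V(C, m) = -4/9 + C/3 (V(C, m) = -4/9 + ((C + C) + C)/9 = -4/9 + (2*C + C)/9 = -4/9 + (3*C)/9 = -4/9 + C/3)
393748/(-168435) + V(429, G(5, 19))/x = 393748/(-168435) + (-4/9 + (1/3)*429)/328972 = 393748*(-1/168435) + (-4/9 + 143)*(1/328972) = -393748/168435 + (1283/9)*(1/328972) = -393748/168435 + 1283/2960748 = -129508055711/55410398820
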